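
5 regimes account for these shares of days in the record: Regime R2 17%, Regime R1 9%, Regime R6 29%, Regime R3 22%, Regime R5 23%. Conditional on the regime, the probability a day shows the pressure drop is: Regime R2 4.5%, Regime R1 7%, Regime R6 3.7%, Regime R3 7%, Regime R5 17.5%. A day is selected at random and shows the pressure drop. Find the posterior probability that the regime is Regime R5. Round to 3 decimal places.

Prior × likelihood for each hypothesis:
  Regime R2: 0.17 × 0.045 = 0.00765
  Regime R1: 0.09 × 0.07 = 0.0063
  Regime R6: 0.29 × 0.037 = 0.01073
  Regime R3: 0.22 × 0.07 = 0.0154
  Regime R5: 0.23 × 0.175 = 0.04025
Sum = 0.08033.
P(Regime R5 | evidence) = 0.04025 / 0.08033 ≈ 0.501.

0.501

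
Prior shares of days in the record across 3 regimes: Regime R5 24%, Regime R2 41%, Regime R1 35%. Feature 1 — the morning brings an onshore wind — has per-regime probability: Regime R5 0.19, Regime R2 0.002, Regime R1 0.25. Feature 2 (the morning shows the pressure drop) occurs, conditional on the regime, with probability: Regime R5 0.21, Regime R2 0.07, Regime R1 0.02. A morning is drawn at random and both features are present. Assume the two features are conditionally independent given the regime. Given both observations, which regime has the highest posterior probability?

Regime R5

Prior × likelihood for each hypothesis:
  Regime R5: 0.24 × 0.19 × 0.21 = 0.009576
  Regime R2: 0.41 × 0.002 × 0.07 = 0.0000574
  Regime R1: 0.35 × 0.25 × 0.02 = 0.00175
Normalizing constant = 0.0113834.
Largest term belongs to Regime R5, so Regime R5 is most probable.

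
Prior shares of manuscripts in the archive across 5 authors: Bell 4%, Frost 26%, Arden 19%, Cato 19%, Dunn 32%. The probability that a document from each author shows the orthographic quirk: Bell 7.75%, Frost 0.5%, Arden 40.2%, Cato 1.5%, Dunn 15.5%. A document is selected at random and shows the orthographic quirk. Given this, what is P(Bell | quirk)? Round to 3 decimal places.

Unnormalized posteriors (prior × likelihood):
  Bell: 0.04 × 0.0775 = 0.0031
  Frost: 0.26 × 0.005 = 0.0013
  Arden: 0.19 × 0.402 = 0.07638
  Cato: 0.19 × 0.015 = 0.00285
  Dunn: 0.32 × 0.155 = 0.0496
Normalizing constant = 0.13323.
P(Bell | evidence) = 0.0031 / 0.13323 ≈ 0.023.

0.023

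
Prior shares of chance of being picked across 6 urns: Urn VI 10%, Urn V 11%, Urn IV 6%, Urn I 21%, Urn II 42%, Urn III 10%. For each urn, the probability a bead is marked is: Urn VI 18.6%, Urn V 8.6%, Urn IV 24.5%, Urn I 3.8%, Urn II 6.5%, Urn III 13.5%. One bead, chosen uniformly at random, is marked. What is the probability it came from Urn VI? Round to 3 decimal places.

By Bayes' rule, posterior ∝ prior × likelihood:
  Urn VI: 0.1 × 0.186 = 0.0186
  Urn V: 0.11 × 0.086 = 0.00946
  Urn IV: 0.06 × 0.245 = 0.0147
  Urn I: 0.21 × 0.038 = 0.00798
  Urn II: 0.42 × 0.065 = 0.0273
  Urn III: 0.1 × 0.135 = 0.0135
Sum = 0.09154.
P(Urn VI | evidence) = 0.0186 / 0.09154 ≈ 0.203.

0.203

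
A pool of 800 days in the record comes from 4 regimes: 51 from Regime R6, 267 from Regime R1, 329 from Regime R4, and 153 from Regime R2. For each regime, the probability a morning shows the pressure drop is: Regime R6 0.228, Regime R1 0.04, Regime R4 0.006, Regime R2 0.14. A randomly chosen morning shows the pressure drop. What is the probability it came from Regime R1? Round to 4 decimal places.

0.2337

Unnormalized posteriors (prior × likelihood):
  Regime R6: 0.06375 × 0.228 = 0.014535
  Regime R1: 0.33375 × 0.04 = 0.01335
  Regime R4: 0.41125 × 0.006 = 0.0024675
  Regime R2: 0.19125 × 0.14 = 0.026775
Normalizing constant = 0.0571275.
P(Regime R1 | evidence) = 0.01335 / 0.0571275 ≈ 0.2337.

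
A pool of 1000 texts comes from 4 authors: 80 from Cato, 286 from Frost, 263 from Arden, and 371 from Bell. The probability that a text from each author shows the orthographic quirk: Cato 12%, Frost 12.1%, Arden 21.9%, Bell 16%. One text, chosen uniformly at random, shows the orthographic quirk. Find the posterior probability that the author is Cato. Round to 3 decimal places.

Prior × likelihood for each hypothesis:
  Cato: 0.08 × 0.12 = 0.0096
  Frost: 0.286 × 0.121 = 0.034606
  Arden: 0.263 × 0.219 = 0.057597
  Bell: 0.371 × 0.16 = 0.05936
Normalizing constant = 0.161163.
P(Cato | evidence) = 0.0096 / 0.161163 ≈ 0.060.

0.060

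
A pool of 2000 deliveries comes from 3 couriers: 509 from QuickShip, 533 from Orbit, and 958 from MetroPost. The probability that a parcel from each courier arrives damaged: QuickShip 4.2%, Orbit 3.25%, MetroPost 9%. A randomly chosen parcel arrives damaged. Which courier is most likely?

Unnormalized posteriors (prior × likelihood):
  QuickShip: 0.2545 × 0.042 = 0.010689
  Orbit: 0.2665 × 0.0325 = 0.00866125
  MetroPost: 0.479 × 0.09 = 0.04311
Total = 0.06246025.
Largest term belongs to MetroPost, so MetroPost is most probable.

MetroPost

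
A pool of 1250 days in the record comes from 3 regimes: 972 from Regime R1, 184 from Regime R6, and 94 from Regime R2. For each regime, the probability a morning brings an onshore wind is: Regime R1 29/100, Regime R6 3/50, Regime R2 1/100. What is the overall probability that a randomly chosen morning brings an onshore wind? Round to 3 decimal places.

Unnormalized posteriors (prior × likelihood):
  Regime R1: 0.7776 × 0.29 = 0.225504
  Regime R6: 0.1472 × 0.06 = 0.008832
  Regime R2: 0.0752 × 0.01 = 0.000752
P(onshore) = 0.225504 + 0.008832 + 0.000752 = 0.235088 → 0.235.

0.235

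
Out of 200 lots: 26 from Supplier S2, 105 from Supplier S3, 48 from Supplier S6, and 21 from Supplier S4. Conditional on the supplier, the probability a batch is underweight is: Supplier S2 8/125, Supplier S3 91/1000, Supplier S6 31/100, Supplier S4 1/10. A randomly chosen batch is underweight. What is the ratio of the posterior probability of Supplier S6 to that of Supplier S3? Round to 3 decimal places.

Compute prior × likelihood for every hypothesis:
  Supplier S2: 0.13 × 0.064 = 0.00832
  Supplier S3: 0.525 × 0.091 = 0.047775
  Supplier S6: 0.24 × 0.31 = 0.0744
  Supplier S4: 0.105 × 0.1 = 0.0105
Normalizing constant = 0.140995.
The ratio is 0.0744 / 0.047775 (the normalizer cancels) = 1.557.

1.557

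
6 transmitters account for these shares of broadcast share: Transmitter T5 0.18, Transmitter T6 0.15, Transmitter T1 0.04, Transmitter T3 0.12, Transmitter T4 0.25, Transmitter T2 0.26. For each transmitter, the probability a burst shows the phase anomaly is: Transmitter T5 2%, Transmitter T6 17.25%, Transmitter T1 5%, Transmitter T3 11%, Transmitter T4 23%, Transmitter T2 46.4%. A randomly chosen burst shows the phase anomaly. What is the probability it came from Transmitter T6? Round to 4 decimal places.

Unnormalized posteriors (prior × likelihood):
  Transmitter T5: 0.18 × 0.02 = 0.0036
  Transmitter T6: 0.15 × 0.1725 = 0.025875
  Transmitter T1: 0.04 × 0.05 = 0.002
  Transmitter T3: 0.12 × 0.11 = 0.0132
  Transmitter T4: 0.25 × 0.23 = 0.0575
  Transmitter T2: 0.26 × 0.464 = 0.12064
Normalizing constant = 0.222815.
P(Transmitter T6 | evidence) = 0.025875 / 0.222815 ≈ 0.1161.

0.1161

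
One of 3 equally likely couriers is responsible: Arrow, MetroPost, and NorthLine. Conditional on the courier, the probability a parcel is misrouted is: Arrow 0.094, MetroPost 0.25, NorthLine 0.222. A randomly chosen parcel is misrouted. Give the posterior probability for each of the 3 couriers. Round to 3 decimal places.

Since the prior is uniform, the posterior is proportional to the likelihood:
  Arrow: 0.094
  MetroPost: 0.25
  NorthLine: 0.222
Sum = 0.566.
P(Arrow | misrouted) = 0.094/0.566 ≈ 0.166
P(MetroPost | misrouted) = 0.25/0.566 ≈ 0.442
P(NorthLine | misrouted) = 0.222/0.566 ≈ 0.392

Arrow 0.166, MetroPost 0.442, NorthLine 0.392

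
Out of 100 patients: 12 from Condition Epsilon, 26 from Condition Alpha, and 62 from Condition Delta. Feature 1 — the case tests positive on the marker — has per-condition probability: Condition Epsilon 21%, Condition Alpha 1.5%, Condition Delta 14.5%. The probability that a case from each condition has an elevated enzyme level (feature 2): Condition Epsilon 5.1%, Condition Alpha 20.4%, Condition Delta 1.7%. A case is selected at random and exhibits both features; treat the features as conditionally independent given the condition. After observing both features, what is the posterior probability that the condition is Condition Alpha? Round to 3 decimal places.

Prior × likelihood for each hypothesis:
  Condition Epsilon: 0.12 × 0.21 × 0.051 = 0.0012852
  Condition Alpha: 0.26 × 0.015 × 0.204 = 0.0007956
  Condition Delta: 0.62 × 0.145 × 0.017 = 0.0015283
Normalizing constant = 0.0036091.
P(Condition Alpha | evidence) = 0.0007956 / 0.0036091 ≈ 0.220.

0.220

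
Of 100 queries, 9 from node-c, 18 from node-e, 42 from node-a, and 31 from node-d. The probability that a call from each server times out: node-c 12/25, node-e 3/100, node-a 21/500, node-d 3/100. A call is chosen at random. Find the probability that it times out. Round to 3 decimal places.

0.076

Unnormalized posteriors (prior × likelihood):
  node-c: 0.09 × 0.48 = 0.0432
  node-e: 0.18 × 0.03 = 0.0054
  node-a: 0.42 × 0.042 = 0.01764
  node-d: 0.31 × 0.03 = 0.0093
P(timeout) = 0.0432 + 0.0054 + 0.01764 + 0.0093 = 0.07554 → 0.076.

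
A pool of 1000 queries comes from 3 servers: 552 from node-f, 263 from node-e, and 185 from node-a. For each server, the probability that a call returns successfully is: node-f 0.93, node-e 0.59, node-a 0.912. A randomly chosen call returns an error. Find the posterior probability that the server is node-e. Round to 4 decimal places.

Taking complements, P(error | each) = node-f 0.07, node-e 0.41, node-a 0.088.
Unnormalized posteriors (prior × likelihood):
  node-f: 0.552 × 0.07 = 0.03864
  node-e: 0.263 × 0.41 = 0.10783
  node-a: 0.185 × 0.088 = 0.01628
Total = 0.16275.
P(node-e | evidence) = 0.10783 / 0.16275 ≈ 0.6625.

0.6625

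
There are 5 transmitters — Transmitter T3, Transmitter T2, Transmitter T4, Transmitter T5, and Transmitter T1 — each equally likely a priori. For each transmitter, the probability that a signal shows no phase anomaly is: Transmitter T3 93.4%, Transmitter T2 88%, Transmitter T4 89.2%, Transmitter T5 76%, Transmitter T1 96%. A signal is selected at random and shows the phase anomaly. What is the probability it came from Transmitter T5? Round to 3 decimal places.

0.418

Taking complements, P(anomaly | each) = Transmitter T3 0.066, Transmitter T2 0.12, Transmitter T4 0.108, Transmitter T5 0.24, Transmitter T1 0.04.
Since the prior is uniform, the posterior is proportional to the likelihood:
  Transmitter T3: 0.066
  Transmitter T2: 0.12
  Transmitter T4: 0.108
  Transmitter T5: 0.24
  Transmitter T1: 0.04
Sum = 0.574.
P(Transmitter T5 | evidence) = 0.24 / 0.574 ≈ 0.418.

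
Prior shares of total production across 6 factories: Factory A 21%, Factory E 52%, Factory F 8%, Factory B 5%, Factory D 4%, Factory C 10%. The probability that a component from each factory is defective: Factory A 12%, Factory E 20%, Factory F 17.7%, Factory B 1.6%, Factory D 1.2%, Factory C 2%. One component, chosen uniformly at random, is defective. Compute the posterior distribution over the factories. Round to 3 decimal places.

By Bayes' rule, posterior ∝ prior × likelihood:
  Factory A: 0.21 × 0.12 = 0.0252
  Factory E: 0.52 × 0.2 = 0.104
  Factory F: 0.08 × 0.177 = 0.01416
  Factory B: 0.05 × 0.016 = 0.0008
  Factory D: 0.04 × 0.012 = 0.00048
  Factory C: 0.1 × 0.02 = 0.002
Normalizing constant = 0.14664.
P(Factory A | defective) = 0.0252/0.14664 ≈ 0.172
P(Factory E | defective) = 0.104/0.14664 ≈ 0.709
P(Factory F | defective) = 0.01416/0.14664 ≈ 0.097
P(Factory B | defective) = 0.0008/0.14664 ≈ 0.005
P(Factory D | defective) = 0.00048/0.14664 ≈ 0.003
P(Factory C | defective) = 0.002/0.14664 ≈ 0.014
(Check: 0.172+0.709+0.097+0.005+0.003+0.014 = 1.000.)

Factory A 0.172, Factory E 0.709, Factory F 0.097, Factory B 0.005, Factory D 0.003, Factory C 0.014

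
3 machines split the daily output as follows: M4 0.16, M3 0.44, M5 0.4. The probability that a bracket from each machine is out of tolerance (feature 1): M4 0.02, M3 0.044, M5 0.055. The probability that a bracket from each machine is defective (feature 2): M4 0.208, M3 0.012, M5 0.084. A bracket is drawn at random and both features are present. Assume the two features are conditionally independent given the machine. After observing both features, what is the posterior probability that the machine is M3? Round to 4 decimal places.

0.0846

Unnormalized posteriors (prior × likelihood):
  M4: 0.16 × 0.02 × 0.208 = 0.0006656
  M3: 0.44 × 0.044 × 0.012 = 0.00023232
  M5: 0.4 × 0.055 × 0.084 = 0.001848
Total = 0.00274592.
P(M3 | evidence) = 0.00023232 / 0.00274592 ≈ 0.0846.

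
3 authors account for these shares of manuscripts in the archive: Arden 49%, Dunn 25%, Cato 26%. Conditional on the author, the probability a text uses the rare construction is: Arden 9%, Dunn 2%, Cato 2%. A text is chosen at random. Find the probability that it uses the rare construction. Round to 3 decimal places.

0.054

By Bayes' rule, posterior ∝ prior × likelihood:
  Arden: 0.49 × 0.09 = 0.0441
  Dunn: 0.25 × 0.02 = 0.005
  Cato: 0.26 × 0.02 = 0.0052
P(rare-form) = 0.0441 + 0.005 + 0.0052 = 0.0543 → 0.054.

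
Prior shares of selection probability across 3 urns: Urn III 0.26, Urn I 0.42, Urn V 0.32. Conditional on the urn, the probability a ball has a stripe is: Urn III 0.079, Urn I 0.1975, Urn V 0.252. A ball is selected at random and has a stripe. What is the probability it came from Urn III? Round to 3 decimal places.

0.112

By Bayes' rule, posterior ∝ prior × likelihood:
  Urn III: 0.26 × 0.079 = 0.02054
  Urn I: 0.42 × 0.1975 = 0.08295
  Urn V: 0.32 × 0.252 = 0.08064
Normalizing constant = 0.18413.
P(Urn III | evidence) = 0.02054 / 0.18413 ≈ 0.112.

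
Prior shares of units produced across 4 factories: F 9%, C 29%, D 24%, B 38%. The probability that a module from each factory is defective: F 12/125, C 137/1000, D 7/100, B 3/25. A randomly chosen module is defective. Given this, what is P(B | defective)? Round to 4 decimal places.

By Bayes' rule, posterior ∝ prior × likelihood:
  F: 0.09 × 0.096 = 0.00864
  C: 0.29 × 0.137 = 0.03973
  D: 0.24 × 0.07 = 0.0168
  B: 0.38 × 0.12 = 0.0456
Total = 0.11077.
P(B | evidence) = 0.0456 / 0.11077 ≈ 0.4117.

0.4117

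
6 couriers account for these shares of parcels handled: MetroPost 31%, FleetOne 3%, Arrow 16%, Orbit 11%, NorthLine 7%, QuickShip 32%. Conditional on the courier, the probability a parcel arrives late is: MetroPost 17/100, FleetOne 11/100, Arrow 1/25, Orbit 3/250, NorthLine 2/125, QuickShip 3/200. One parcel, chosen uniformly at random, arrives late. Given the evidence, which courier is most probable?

Unnormalized posteriors (prior × likelihood):
  MetroPost: 0.31 × 0.17 = 0.0527
  FleetOne: 0.03 × 0.11 = 0.0033
  Arrow: 0.16 × 0.04 = 0.0064
  Orbit: 0.11 × 0.012 = 0.00132
  NorthLine: 0.07 × 0.016 = 0.00112
  QuickShip: 0.32 × 0.015 = 0.0048
Normalizing constant = 0.06964.
Largest term belongs to MetroPost, so MetroPost is most probable.

MetroPost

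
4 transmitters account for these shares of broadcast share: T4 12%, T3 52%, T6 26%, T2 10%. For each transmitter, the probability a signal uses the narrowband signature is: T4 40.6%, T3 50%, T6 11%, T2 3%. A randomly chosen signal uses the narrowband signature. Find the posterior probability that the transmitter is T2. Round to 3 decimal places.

By Bayes' rule, posterior ∝ prior × likelihood:
  T4: 0.12 × 0.406 = 0.04872
  T3: 0.52 × 0.5 = 0.26
  T6: 0.26 × 0.11 = 0.0286
  T2: 0.1 × 0.03 = 0.003
Sum = 0.34032.
P(T2 | evidence) = 0.003 / 0.34032 ≈ 0.009.

0.009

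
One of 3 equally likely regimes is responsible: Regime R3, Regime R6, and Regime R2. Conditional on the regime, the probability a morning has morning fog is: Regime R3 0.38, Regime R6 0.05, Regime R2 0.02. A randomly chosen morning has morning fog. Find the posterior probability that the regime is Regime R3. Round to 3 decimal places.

Since the prior is uniform, the posterior is proportional to the likelihood:
  Regime R3: 0.38
  Regime R6: 0.05
  Regime R2: 0.02
Total = 0.45.
P(Regime R3 | evidence) = 0.38 / 0.45 ≈ 0.844.

0.844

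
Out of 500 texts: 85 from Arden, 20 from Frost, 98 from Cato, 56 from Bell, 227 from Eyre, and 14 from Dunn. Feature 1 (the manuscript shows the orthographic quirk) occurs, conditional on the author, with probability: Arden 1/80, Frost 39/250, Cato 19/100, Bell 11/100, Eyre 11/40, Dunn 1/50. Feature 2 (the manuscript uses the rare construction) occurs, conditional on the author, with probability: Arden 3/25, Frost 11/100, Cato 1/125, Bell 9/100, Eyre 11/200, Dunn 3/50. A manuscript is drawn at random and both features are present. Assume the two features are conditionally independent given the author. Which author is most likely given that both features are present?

Unnormalized posteriors (prior × likelihood):
  Arden: 0.17 × 0.0125 × 0.12 = 0.000255
  Frost: 0.04 × 0.156 × 0.11 = 0.0006864
  Cato: 0.196 × 0.19 × 0.008 = 0.00029792
  Bell: 0.112 × 0.11 × 0.09 = 0.0011088
  Eyre: 0.454 × 0.275 × 0.055 = 0.00686675
  Dunn: 0.028 × 0.02 × 0.06 = 0.0000336
Normalizing constant = 0.00924847.
Largest term belongs to Eyre, so Eyre is most probable.

Eyre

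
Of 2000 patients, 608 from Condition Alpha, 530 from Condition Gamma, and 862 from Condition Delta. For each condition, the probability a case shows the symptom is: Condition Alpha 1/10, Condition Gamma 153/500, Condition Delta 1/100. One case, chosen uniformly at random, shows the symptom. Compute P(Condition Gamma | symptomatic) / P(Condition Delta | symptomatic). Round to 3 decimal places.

Unnormalized posteriors (prior × likelihood):
  Condition Alpha: 0.304 × 0.1 = 0.0304
  Condition Gamma: 0.265 × 0.306 = 0.08109
  Condition Delta: 0.431 × 0.01 = 0.00431
Normalizing constant = 0.1158.
The ratio is 0.08109 / 0.00431 (the normalizer cancels) = 18.814.

18.814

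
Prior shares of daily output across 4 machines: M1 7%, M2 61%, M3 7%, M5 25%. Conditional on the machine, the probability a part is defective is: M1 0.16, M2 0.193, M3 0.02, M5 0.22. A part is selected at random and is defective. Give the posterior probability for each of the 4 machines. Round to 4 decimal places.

M1 0.0604, M2 0.6352, M3 0.0076, M5 0.2968

Prior × likelihood for each hypothesis:
  M1: 0.07 × 0.16 = 0.0112
  M2: 0.61 × 0.193 = 0.11773
  M3: 0.07 × 0.02 = 0.0014
  M5: 0.25 × 0.22 = 0.055
Total = 0.18533.
P(M1 | defective) = 0.0112/0.18533 ≈ 0.0604
P(M2 | defective) = 0.11773/0.18533 ≈ 0.6352
P(M3 | defective) = 0.0014/0.18533 ≈ 0.0076
P(M5 | defective) = 0.055/0.18533 ≈ 0.2968
(Check: 0.0604+0.6352+0.0076+0.2968 = 1.0000.)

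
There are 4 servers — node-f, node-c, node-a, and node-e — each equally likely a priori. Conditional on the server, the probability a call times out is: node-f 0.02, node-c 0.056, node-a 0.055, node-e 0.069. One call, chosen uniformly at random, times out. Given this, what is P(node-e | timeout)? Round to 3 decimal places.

0.345

With a uniform prior (1/4 each), posterior ∝ likelihood:
  node-f: 0.02
  node-c: 0.056
  node-a: 0.055
  node-e: 0.069
Normalizing constant = 0.2.
P(node-e | evidence) = 0.069 / 0.2 ≈ 0.345.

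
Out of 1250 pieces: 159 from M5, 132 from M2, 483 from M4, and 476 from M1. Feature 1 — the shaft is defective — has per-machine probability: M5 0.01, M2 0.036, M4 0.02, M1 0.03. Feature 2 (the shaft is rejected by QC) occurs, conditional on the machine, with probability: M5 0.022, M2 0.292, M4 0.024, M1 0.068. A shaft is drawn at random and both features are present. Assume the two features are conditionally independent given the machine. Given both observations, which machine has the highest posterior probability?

By Bayes' rule, posterior ∝ prior × likelihood:
  M5: 0.1272 × 0.01 × 0.022 = 0.000027984
  M2: 0.1056 × 0.036 × 0.292 = 0.0011100672
  M4: 0.3864 × 0.02 × 0.024 = 0.000185472
  M1: 0.3808 × 0.03 × 0.068 = 0.000776832
Normalizing constant = 0.0021003552.
Largest term belongs to M2, so M2 is most probable.

M2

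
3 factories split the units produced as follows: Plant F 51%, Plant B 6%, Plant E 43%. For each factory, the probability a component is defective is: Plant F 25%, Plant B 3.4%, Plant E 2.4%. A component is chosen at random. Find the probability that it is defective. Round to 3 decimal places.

0.140

Compute prior × likelihood for every hypothesis:
  Plant F: 0.51 × 0.25 = 0.1275
  Plant B: 0.06 × 0.034 = 0.00204
  Plant E: 0.43 × 0.024 = 0.01032
P(defective) = 0.1275 + 0.00204 + 0.01032 = 0.13986 → 0.140.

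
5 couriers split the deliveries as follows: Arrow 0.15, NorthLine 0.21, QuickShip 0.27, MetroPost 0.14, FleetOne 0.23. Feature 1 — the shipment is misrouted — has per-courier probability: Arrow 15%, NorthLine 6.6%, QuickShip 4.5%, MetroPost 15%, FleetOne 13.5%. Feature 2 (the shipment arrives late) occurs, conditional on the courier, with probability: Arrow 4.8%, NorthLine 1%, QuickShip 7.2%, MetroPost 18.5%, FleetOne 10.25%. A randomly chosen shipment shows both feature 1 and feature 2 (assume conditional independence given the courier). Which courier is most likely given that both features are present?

MetroPost

Prior × likelihood for each hypothesis:
  Arrow: 0.15 × 0.15 × 0.048 = 0.00108
  NorthLine: 0.21 × 0.066 × 0.01 = 0.0001386
  QuickShip: 0.27 × 0.045 × 0.072 = 0.0008748
  MetroPost: 0.14 × 0.15 × 0.185 = 0.003885
  FleetOne: 0.23 × 0.135 × 0.1025 = 0.003182625
Normalizing constant = 0.009161025.
Largest term belongs to MetroPost, so MetroPost is most probable.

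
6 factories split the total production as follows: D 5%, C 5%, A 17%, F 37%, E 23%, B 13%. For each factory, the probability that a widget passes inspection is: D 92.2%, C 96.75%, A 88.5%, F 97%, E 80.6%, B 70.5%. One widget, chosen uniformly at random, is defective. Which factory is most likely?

E

Taking complements, P(defective | each) = D 0.078, C 0.0325, A 0.115, F 0.03, E 0.194, B 0.295.
Unnormalized posteriors (prior × likelihood):
  D: 0.05 × 0.078 = 0.0039
  C: 0.05 × 0.0325 = 0.001625
  A: 0.17 × 0.115 = 0.01955
  F: 0.37 × 0.03 = 0.0111
  E: 0.23 × 0.194 = 0.04462
  B: 0.13 × 0.295 = 0.03835
Total = 0.119145.
Largest term belongs to E, so E is most probable.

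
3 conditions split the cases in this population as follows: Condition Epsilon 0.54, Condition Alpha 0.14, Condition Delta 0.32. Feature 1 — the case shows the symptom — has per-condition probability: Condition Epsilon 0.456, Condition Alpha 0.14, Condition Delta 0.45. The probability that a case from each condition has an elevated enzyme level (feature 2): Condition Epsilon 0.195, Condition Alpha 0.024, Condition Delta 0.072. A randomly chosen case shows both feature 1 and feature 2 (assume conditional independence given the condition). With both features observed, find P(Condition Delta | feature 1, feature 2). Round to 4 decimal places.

0.1762

Unnormalized posteriors (prior × likelihood):
  Condition Epsilon: 0.54 × 0.456 × 0.195 = 0.0480168
  Condition Alpha: 0.14 × 0.14 × 0.024 = 0.0004704
  Condition Delta: 0.32 × 0.45 × 0.072 = 0.010368
Sum = 0.0588552.
P(Condition Delta | evidence) = 0.010368 / 0.0588552 ≈ 0.1762.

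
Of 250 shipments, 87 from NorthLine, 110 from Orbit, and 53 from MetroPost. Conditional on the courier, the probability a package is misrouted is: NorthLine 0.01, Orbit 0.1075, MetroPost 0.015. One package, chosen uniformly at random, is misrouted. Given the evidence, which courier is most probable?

Unnormalized posteriors (prior × likelihood):
  NorthLine: 0.348 × 0.01 = 0.00348
  Orbit: 0.44 × 0.1075 = 0.0473
  MetroPost: 0.212 × 0.015 = 0.00318
Total = 0.05396.
Largest term belongs to Orbit, so Orbit is most probable.

Orbit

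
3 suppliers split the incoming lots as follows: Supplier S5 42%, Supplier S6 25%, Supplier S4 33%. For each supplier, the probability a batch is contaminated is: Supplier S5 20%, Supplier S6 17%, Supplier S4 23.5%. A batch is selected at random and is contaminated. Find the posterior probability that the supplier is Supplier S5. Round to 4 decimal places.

Prior × likelihood for each hypothesis:
  Supplier S5: 0.42 × 0.2 = 0.084
  Supplier S6: 0.25 × 0.17 = 0.0425
  Supplier S4: 0.33 × 0.235 = 0.07755
Normalizing constant = 0.20405.
P(Supplier S5 | evidence) = 0.084 / 0.20405 ≈ 0.4117.

0.4117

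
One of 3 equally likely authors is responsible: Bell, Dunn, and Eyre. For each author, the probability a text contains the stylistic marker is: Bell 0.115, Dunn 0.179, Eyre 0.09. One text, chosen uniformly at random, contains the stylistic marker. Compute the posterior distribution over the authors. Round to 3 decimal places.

Since the prior is uniform, the posterior is proportional to the likelihood:
  Bell: 0.115
  Dunn: 0.179
  Eyre: 0.09
Total = 0.384.
P(Bell | marker) = 0.115/0.384 ≈ 0.299
P(Dunn | marker) = 0.179/0.384 ≈ 0.466
P(Eyre | marker) = 0.09/0.384 ≈ 0.234

Bell 0.299, Dunn 0.466, Eyre 0.234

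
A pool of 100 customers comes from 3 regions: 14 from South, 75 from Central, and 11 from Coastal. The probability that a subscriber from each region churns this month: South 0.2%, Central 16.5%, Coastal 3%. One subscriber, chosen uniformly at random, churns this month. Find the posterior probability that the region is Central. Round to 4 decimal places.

0.9719

By Bayes' rule, posterior ∝ prior × likelihood:
  South: 0.14 × 0.002 = 0.00028
  Central: 0.75 × 0.165 = 0.12375
  Coastal: 0.11 × 0.03 = 0.0033
Normalizing constant = 0.12733.
P(Central | evidence) = 0.12375 / 0.12733 ≈ 0.9719.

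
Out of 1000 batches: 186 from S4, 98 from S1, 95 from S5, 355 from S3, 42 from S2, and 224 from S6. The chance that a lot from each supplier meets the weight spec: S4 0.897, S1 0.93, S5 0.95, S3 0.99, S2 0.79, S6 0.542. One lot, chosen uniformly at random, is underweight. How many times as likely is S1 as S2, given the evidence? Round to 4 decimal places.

0.7778

Taking complements, P(underweight | each) = S4 0.103, S1 0.07, S5 0.05, S3 0.01, S2 0.21, S6 0.458.
By Bayes' rule, posterior ∝ prior × likelihood:
  S4: 0.186 × 0.103 = 0.019158
  S1: 0.098 × 0.07 = 0.00686
  S5: 0.095 × 0.05 = 0.00475
  S3: 0.355 × 0.01 = 0.00355
  S2: 0.042 × 0.21 = 0.00882
  S6: 0.224 × 0.458 = 0.102592
Normalizing constant = 0.14573.
The ratio is 0.00686 / 0.00882 (the normalizer cancels) = 0.7778.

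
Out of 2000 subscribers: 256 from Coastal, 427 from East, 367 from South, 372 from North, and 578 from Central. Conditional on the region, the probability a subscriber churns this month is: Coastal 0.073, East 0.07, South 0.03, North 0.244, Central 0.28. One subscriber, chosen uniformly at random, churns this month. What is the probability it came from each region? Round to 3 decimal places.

Coastal 0.060, East 0.096, South 0.035, North 0.291, Central 0.518

Unnormalized posteriors (prior × likelihood):
  Coastal: 0.128 × 0.073 = 0.009344
  East: 0.2135 × 0.07 = 0.014945
  South: 0.1835 × 0.03 = 0.005505
  North: 0.186 × 0.244 = 0.045384
  Central: 0.289 × 0.28 = 0.08092
Total = 0.156098.
P(Coastal | churn) = 0.009344/0.156098 ≈ 0.060
P(East | churn) = 0.014945/0.156098 ≈ 0.096
P(South | churn) = 0.005505/0.156098 ≈ 0.035
P(North | churn) = 0.045384/0.156098 ≈ 0.291
P(Central | churn) = 0.08092/0.156098 ≈ 0.518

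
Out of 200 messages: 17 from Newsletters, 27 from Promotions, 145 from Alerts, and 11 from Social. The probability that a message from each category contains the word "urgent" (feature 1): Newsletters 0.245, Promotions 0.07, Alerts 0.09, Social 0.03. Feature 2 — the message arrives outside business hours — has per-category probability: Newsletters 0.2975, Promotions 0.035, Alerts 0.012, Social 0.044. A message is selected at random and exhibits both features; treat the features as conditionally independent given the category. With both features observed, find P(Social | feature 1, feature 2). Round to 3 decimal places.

0.010

Prior × likelihood for each hypothesis:
  Newsletters: 0.085 × 0.245 × 0.2975 = 0.0061954375
  Promotions: 0.135 × 0.07 × 0.035 = 0.00033075
  Alerts: 0.725 × 0.09 × 0.012 = 0.000783
  Social: 0.055 × 0.03 × 0.044 = 0.0000726
Total = 0.0073817875.
P(Social | evidence) = 0.0000726 / 0.0073817875 ≈ 0.010.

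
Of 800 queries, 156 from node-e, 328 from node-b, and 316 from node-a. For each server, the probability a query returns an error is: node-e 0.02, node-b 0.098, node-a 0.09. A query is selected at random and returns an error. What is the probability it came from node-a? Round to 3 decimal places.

Compute prior × likelihood for every hypothesis:
  node-e: 0.195 × 0.02 = 0.0039
  node-b: 0.41 × 0.098 = 0.04018
  node-a: 0.395 × 0.09 = 0.03555
Normalizing constant = 0.07963.
P(node-a | evidence) = 0.03555 / 0.07963 ≈ 0.446.

0.446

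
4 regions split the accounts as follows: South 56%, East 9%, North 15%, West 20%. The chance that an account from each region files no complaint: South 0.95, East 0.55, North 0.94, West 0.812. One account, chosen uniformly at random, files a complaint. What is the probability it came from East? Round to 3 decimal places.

Taking complements, P(complaint | each) = South 0.05, East 0.45, North 0.06, West 0.188.
Prior × likelihood for each hypothesis:
  South: 0.56 × 0.05 = 0.028
  East: 0.09 × 0.45 = 0.0405
  North: 0.15 × 0.06 = 0.009
  West: 0.2 × 0.188 = 0.0376
Normalizing constant = 0.1151.
P(East | evidence) = 0.0405 / 0.1151 ≈ 0.352.

0.352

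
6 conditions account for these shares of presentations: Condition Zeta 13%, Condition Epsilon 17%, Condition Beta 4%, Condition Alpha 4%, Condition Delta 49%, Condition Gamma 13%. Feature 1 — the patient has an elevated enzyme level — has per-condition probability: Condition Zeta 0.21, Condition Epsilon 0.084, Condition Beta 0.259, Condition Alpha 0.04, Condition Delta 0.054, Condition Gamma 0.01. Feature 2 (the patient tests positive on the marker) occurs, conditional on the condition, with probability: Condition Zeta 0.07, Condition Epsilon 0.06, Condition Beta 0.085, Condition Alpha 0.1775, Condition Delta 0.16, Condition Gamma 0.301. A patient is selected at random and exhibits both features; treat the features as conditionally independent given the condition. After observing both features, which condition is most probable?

By Bayes' rule, posterior ∝ prior × likelihood:
  Condition Zeta: 0.13 × 0.21 × 0.07 = 0.001911
  Condition Epsilon: 0.17 × 0.084 × 0.06 = 0.0008568
  Condition Beta: 0.04 × 0.259 × 0.085 = 0.0008806
  Condition Alpha: 0.04 × 0.04 × 0.1775 = 0.000284
  Condition Delta: 0.49 × 0.054 × 0.16 = 0.0042336
  Condition Gamma: 0.13 × 0.01 × 0.301 = 0.0003913
Sum = 0.0085573.
Largest term belongs to Condition Delta, so Condition Delta is most probable.

Condition Delta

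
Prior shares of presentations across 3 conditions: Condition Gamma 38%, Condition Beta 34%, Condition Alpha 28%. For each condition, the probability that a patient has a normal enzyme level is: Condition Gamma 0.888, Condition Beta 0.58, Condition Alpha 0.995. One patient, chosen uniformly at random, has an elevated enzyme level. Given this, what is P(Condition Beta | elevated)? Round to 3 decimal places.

Taking complements, P(elevated | each) = Condition Gamma 0.112, Condition Beta 0.42, Condition Alpha 0.005.
Unnormalized posteriors (prior × likelihood):
  Condition Gamma: 0.38 × 0.112 = 0.04256
  Condition Beta: 0.34 × 0.42 = 0.1428
  Condition Alpha: 0.28 × 0.005 = 0.0014
Total = 0.18676.
P(Condition Beta | evidence) = 0.1428 / 0.18676 ≈ 0.765.

0.765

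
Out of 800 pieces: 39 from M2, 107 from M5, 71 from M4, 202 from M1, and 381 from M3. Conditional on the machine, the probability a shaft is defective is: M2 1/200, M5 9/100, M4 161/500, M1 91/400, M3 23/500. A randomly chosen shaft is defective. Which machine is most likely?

M1

Compute prior × likelihood for every hypothesis:
  M2: 0.04875 × 0.005 = 0.00024375
  M5: 0.13375 × 0.09 = 0.0120375
  M4: 0.08875 × 0.322 = 0.0285775
  M1: 0.2525 × 0.2275 = 0.05744375
  M3: 0.47625 × 0.046 = 0.0219075
Sum = 0.12021.
Largest term belongs to M1, so M1 is most probable.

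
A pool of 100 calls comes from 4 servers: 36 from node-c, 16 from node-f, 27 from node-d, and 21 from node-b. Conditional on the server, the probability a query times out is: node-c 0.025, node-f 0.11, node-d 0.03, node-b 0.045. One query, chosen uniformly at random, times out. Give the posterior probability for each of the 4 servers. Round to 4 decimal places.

Unnormalized posteriors (prior × likelihood):
  node-c: 0.36 × 0.025 = 0.009
  node-f: 0.16 × 0.11 = 0.0176
  node-d: 0.27 × 0.03 = 0.0081
  node-b: 0.21 × 0.045 = 0.00945
Sum = 0.04415.
P(node-c | timeout) = 0.009/0.04415 ≈ 0.2039
P(node-f | timeout) = 0.0176/0.04415 ≈ 0.3986
P(node-d | timeout) = 0.0081/0.04415 ≈ 0.1835
P(node-b | timeout) = 0.00945/0.04415 ≈ 0.2140
(Check: 0.2039+0.3986+0.1835+0.2140 = 1.0000.)

node-c 0.2039, node-f 0.3986, node-d 0.1835, node-b 0.2140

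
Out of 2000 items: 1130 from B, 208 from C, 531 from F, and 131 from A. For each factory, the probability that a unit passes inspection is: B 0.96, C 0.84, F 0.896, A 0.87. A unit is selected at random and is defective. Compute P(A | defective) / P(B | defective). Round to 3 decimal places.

0.377

Taking complements, P(defective | each) = B 0.04, C 0.16, F 0.104, A 0.13.
By Bayes' rule, posterior ∝ prior × likelihood:
  B: 0.565 × 0.04 = 0.0226
  C: 0.104 × 0.16 = 0.01664
  F: 0.2655 × 0.104 = 0.027612
  A: 0.0655 × 0.13 = 0.008515
Sum = 0.075367.
The ratio is 0.008515 / 0.0226 (the normalizer cancels) = 0.377.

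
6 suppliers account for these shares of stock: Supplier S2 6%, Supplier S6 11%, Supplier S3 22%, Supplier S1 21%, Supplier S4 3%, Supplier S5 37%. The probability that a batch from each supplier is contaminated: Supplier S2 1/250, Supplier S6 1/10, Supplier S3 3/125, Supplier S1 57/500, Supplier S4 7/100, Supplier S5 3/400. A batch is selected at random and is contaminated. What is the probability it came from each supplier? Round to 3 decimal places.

Supplier S2 0.005, Supplier S6 0.243, Supplier S3 0.116, Supplier S1 0.528, Supplier S4 0.046, Supplier S5 0.061

Compute prior × likelihood for every hypothesis:
  Supplier S2: 0.06 × 0.004 = 0.00024
  Supplier S6: 0.11 × 0.1 = 0.011
  Supplier S3: 0.22 × 0.024 = 0.00528
  Supplier S1: 0.21 × 0.114 = 0.02394
  Supplier S4: 0.03 × 0.07 = 0.0021
  Supplier S5: 0.37 × 0.0075 = 0.002775
Sum = 0.045335.
P(Supplier S2 | contaminated) = 0.00024/0.045335 ≈ 0.005
P(Supplier S6 | contaminated) = 0.011/0.045335 ≈ 0.243
P(Supplier S3 | contaminated) = 0.00528/0.045335 ≈ 0.116
P(Supplier S1 | contaminated) = 0.02394/0.045335 ≈ 0.528
P(Supplier S4 | contaminated) = 0.0021/0.045335 ≈ 0.046
P(Supplier S5 | contaminated) = 0.002775/0.045335 ≈ 0.061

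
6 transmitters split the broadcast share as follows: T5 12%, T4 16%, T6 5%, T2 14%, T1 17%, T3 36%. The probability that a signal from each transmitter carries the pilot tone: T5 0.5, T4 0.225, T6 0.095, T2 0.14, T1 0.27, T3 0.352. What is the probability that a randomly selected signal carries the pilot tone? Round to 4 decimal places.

Unnormalized posteriors (prior × likelihood):
  T5: 0.12 × 0.5 = 0.06
  T4: 0.16 × 0.225 = 0.036
  T6: 0.05 × 0.095 = 0.00475
  T2: 0.14 × 0.14 = 0.0196
  T1: 0.17 × 0.27 = 0.0459
  T3: 0.36 × 0.352 = 0.12672
P(pilot) = 0.06 + 0.036 + 0.00475 + 0.0196 + 0.0459 + 0.12672 = 0.29297 → 0.2930.

0.2930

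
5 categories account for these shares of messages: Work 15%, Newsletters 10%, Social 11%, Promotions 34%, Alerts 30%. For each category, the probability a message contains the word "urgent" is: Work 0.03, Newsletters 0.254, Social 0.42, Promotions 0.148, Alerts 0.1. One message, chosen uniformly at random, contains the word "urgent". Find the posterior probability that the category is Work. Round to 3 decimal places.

0.029

Unnormalized posteriors (prior × likelihood):
  Work: 0.15 × 0.03 = 0.0045
  Newsletters: 0.1 × 0.254 = 0.0254
  Social: 0.11 × 0.42 = 0.0462
  Promotions: 0.34 × 0.148 = 0.05032
  Alerts: 0.3 × 0.1 = 0.03
Normalizing constant = 0.15642.
P(Work | evidence) = 0.0045 / 0.15642 ≈ 0.029.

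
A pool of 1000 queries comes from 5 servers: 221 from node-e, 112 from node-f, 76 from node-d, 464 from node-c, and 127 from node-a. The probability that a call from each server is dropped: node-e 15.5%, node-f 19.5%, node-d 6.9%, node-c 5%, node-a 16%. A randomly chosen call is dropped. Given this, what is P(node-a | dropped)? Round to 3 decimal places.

0.194

Compute prior × likelihood for every hypothesis:
  node-e: 0.221 × 0.155 = 0.034255
  node-f: 0.112 × 0.195 = 0.02184
  node-d: 0.076 × 0.069 = 0.005244
  node-c: 0.464 × 0.05 = 0.0232
  node-a: 0.127 × 0.16 = 0.02032
Total = 0.104859.
P(node-a | evidence) = 0.02032 / 0.104859 ≈ 0.194.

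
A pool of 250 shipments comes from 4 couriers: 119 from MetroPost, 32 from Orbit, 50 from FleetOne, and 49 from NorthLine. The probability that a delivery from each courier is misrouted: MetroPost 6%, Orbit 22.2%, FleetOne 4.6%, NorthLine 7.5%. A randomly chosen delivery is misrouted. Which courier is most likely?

Prior × likelihood for each hypothesis:
  MetroPost: 0.476 × 0.06 = 0.02856
  Orbit: 0.128 × 0.222 = 0.028416
  FleetOne: 0.2 × 0.046 = 0.0092
  NorthLine: 0.196 × 0.075 = 0.0147
Sum = 0.080876.
Largest term belongs to MetroPost, so MetroPost is most probable.

MetroPost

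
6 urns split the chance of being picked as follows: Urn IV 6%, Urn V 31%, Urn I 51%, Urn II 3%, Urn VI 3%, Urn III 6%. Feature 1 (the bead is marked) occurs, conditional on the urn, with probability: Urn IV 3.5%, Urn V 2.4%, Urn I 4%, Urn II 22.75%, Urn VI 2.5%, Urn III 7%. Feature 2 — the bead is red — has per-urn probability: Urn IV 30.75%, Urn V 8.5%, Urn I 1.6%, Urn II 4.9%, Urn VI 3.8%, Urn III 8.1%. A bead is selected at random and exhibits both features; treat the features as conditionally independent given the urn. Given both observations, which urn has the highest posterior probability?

By Bayes' rule, posterior ∝ prior × likelihood:
  Urn IV: 0.06 × 0.035 × 0.3075 = 0.00064575
  Urn V: 0.31 × 0.024 × 0.085 = 0.0006324
  Urn I: 0.51 × 0.04 × 0.016 = 0.0003264
  Urn II: 0.03 × 0.2275 × 0.049 = 0.000334425
  Urn VI: 0.03 × 0.025 × 0.038 = 0.0000285
  Urn III: 0.06 × 0.07 × 0.081 = 0.0003402
Total = 0.002307675.
Largest term belongs to Urn IV, so Urn IV is most probable.

Urn IV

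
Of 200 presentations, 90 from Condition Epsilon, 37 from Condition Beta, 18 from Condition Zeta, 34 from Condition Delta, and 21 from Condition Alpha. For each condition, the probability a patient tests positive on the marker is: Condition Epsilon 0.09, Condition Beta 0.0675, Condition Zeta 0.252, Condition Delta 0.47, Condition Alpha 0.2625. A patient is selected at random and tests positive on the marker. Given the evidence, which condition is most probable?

Compute prior × likelihood for every hypothesis:
  Condition Epsilon: 0.45 × 0.09 = 0.0405
  Condition Beta: 0.185 × 0.0675 = 0.0124875
  Condition Zeta: 0.09 × 0.252 = 0.02268
  Condition Delta: 0.17 × 0.47 = 0.0799
  Condition Alpha: 0.105 × 0.2625 = 0.0275625
Sum = 0.18313.
Largest term belongs to Condition Delta, so Condition Delta is most probable.

Condition Delta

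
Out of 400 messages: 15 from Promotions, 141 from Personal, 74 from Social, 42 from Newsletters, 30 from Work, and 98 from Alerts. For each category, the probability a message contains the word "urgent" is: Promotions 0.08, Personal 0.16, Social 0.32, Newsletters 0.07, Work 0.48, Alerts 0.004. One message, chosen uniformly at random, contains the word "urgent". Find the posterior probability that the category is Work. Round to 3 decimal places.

0.221

By Bayes' rule, posterior ∝ prior × likelihood:
  Promotions: 0.0375 × 0.08 = 0.003
  Personal: 0.3525 × 0.16 = 0.0564
  Social: 0.185 × 0.32 = 0.0592
  Newsletters: 0.105 × 0.07 = 0.00735
  Work: 0.075 × 0.48 = 0.036
  Alerts: 0.245 × 0.004 = 0.00098
Sum = 0.16293.
P(Work | evidence) = 0.036 / 0.16293 ≈ 0.221.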